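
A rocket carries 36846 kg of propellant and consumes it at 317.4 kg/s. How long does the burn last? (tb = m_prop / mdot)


tb = 36846 / 317.4 = 116.1 s

116.1 s


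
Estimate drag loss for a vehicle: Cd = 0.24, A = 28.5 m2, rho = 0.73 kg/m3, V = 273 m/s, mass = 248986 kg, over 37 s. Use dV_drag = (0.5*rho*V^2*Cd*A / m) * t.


D = 0.5 * 0.73 * 273^2 * 0.24 * 28.5 = 186069.1 N
a = 186069.1 / 248986 = 0.7473 m/s2
dV = 0.7473 * 37 = 27.7 m/s

27.7 m/s


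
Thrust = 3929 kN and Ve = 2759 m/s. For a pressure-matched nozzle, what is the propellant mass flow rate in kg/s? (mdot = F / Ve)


mdot = F / Ve = 3929000 / 2759 = 1424.1 kg/s

1424.1 kg/s


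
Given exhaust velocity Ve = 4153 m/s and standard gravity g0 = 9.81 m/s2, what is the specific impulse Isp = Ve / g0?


Isp = Ve / g0 = 4153 / 9.81 = 423.3 s

423.3 s


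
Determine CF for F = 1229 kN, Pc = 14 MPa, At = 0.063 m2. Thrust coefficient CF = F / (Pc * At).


CF = 1229000 / (14e6 * 0.063) = 1.39

1.39


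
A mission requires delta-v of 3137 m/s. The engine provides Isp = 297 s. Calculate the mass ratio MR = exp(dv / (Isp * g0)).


Ve = 297 * 9.81 = 2913.57 m/s
MR = exp(3137 / 2913.57) = 2.935

2.935


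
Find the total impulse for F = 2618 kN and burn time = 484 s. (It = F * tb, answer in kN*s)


It = 2618 * 484 = 1267112 kN*s

1267112 kN*s


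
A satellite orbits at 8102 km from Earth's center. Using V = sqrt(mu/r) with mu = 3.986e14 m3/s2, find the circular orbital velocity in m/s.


V = sqrt(3.986e14 / 8102000) = 7014 m/s

7014 m/s


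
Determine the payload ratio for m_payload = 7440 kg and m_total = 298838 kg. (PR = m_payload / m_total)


PR = 7440 / 298838 = 0.0249

0.0249


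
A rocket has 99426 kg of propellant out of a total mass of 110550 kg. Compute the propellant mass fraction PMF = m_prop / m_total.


PMF = 99426 / 110550 = 0.899

0.899


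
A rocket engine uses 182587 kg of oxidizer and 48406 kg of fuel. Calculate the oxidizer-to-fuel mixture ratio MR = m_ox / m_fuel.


MR = 182587 / 48406 = 3.77

3.77


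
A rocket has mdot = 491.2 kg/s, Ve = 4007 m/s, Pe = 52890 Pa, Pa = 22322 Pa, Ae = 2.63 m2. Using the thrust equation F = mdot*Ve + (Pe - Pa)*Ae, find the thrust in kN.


F = 491.2 * 4007 + (52890 - 22322) * 2.63 = 2.0486e+06 N = 2048.6 kN

2048.6 kN


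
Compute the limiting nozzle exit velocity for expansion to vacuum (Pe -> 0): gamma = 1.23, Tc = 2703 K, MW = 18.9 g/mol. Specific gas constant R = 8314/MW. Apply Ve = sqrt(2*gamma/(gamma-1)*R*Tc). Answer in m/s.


R = 8314 / 18.9 = 439.89 J/(kg.K)
Ve = sqrt(2 * 1.23 / (1.23 - 1) * 439.89 * 2703) = 3566 m/s

3566 m/s


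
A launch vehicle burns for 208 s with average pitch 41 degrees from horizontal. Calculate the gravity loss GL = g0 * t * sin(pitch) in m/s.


GL = 9.81 * 208 * sin(41 deg) = 1339 m/s

1339 m/s


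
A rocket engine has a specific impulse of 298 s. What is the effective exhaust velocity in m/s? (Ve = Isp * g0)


Ve = Isp * g0 = 298 * 9.81 = 2923.4 m/s

2923.4 m/s


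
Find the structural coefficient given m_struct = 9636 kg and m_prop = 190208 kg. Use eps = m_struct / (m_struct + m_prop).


eps = 9636 / (9636 + 190208) = 0.0482

0.0482


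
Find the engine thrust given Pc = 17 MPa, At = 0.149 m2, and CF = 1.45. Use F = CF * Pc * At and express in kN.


F = 1.45 * 17e6 * 0.149 = 3.6728e+06 N = 3672.8 kN

3672.8 kN


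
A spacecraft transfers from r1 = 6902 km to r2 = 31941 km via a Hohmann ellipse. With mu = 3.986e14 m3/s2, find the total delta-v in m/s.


V1 = sqrt(mu/r1) = 7599.43 m/s
dV1 = V1*(sqrt(2*r2/(r1+r2)) - 1) = 2146.29 m/s
V2 = sqrt(mu/r2) = 3532.6 m/s
dV2 = V2*(1 - sqrt(2*r1/(r1+r2))) = 1426.69 m/s
Total dV = 3573 m/s

3573 m/s


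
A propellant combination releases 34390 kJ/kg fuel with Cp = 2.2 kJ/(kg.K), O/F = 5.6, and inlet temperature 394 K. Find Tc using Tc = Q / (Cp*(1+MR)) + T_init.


Tc = 34390 / (2.2 * (1 + 5.6)) + 394 = 2762 K

2762 K


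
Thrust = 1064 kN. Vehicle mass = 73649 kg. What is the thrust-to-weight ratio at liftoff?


TWR = 1064000 / (73649 * 9.81) = 1.47

1.47


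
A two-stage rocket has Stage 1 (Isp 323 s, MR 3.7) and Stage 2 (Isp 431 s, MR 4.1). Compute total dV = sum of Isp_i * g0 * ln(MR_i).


dV1 = 323 * 9.81 * ln(3.7) = 4145.6 m/s
dV2 = 431 * 9.81 * ln(4.1) = 5965.8 m/s
Total dV = 4145.6 + 5965.8 = 10111.4 m/s ~ 10111 m/s

10111 m/s


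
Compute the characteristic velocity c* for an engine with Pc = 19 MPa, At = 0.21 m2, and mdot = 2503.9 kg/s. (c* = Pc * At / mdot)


c* = 19e6 * 0.21 / 2503.9 = 1594 m/s

1594 m/s


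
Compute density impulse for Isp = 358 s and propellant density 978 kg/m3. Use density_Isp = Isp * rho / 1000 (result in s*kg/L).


rho*Isp = 358 * 978 / 1000 = 350 s*kg/L

350 s*kg/L


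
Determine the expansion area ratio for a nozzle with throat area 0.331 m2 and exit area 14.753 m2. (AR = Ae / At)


AR = 14.753 / 0.331 = 44.6

44.6


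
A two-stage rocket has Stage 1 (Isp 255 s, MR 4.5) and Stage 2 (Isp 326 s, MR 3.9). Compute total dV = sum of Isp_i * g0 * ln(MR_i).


dV1 = 255 * 9.81 * ln(4.5) = 3762.5 m/s
dV2 = 326 * 9.81 * ln(3.9) = 4352.5 m/s
Total dV = 3762.5 + 4352.5 = 8115.0 m/s ~ 8115 m/s

8115 m/s


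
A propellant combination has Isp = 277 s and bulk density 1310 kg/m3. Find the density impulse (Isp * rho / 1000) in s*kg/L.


rho*Isp = 277 * 1310 / 1000 = 363 s*kg/L

363 s*kg/L


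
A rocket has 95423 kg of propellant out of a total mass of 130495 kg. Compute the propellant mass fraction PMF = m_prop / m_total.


PMF = 95423 / 130495 = 0.731

0.731


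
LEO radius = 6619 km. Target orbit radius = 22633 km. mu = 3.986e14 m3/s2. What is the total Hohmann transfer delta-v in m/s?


V1 = sqrt(mu/r1) = 7760.19 m/s
dV1 = V1*(sqrt(2*r2/(r1+r2)) - 1) = 1893.22 m/s
V2 = sqrt(mu/r2) = 4196.6 m/s
dV2 = V2*(1 - sqrt(2*r1/(r1+r2))) = 1373.47 m/s
Total dV = 3267 m/s

3267 m/s


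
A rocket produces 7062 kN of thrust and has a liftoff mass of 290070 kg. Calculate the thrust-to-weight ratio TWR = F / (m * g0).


TWR = 7062000 / (290070 * 9.81) = 2.48

2.48


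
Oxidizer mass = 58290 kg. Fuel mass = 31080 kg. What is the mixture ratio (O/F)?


MR = 58290 / 31080 = 1.88

1.88


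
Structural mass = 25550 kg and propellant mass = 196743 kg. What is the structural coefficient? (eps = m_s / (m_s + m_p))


eps = 25550 / (25550 + 196743) = 0.1149

0.1149


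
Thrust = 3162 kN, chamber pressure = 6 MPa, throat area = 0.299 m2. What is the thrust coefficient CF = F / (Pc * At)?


CF = 3162000 / (6e6 * 0.299) = 1.76

1.76


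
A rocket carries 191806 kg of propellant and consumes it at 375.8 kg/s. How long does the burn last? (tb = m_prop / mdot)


tb = 191806 / 375.8 = 510.4 s

510.4 s


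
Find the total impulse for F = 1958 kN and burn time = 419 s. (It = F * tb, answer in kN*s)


It = 1958 * 419 = 820402 kN*s

820402 kN*s


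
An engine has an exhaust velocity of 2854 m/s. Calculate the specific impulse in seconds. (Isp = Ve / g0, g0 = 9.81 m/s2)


Isp = Ve / g0 = 2854 / 9.81 = 290.9 s

290.9 s


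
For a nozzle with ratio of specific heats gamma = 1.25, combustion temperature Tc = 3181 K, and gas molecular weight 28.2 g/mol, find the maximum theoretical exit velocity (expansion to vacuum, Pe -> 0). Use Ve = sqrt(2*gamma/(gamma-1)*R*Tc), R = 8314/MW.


R = 8314 / 28.2 = 294.82 J/(kg.K)
Ve = sqrt(2 * 1.25 / (1.25 - 1) * 294.82 * 3181) = 3062 m/s

3062 m/s


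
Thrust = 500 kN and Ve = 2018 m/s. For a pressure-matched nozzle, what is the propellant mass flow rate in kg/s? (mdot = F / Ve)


mdot = F / Ve = 500000 / 2018 = 247.8 kg/s

247.8 kg/s


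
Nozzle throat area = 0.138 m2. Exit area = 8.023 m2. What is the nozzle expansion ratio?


AR = 8.023 / 0.138 = 58.1

58.1


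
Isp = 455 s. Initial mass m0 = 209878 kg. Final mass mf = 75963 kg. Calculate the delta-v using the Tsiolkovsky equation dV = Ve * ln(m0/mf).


Ve = 455 * 9.81 = 4463.55 m/s
dV = 4463.55 * ln(209878/75963) = 4536 m/s

4536 m/s


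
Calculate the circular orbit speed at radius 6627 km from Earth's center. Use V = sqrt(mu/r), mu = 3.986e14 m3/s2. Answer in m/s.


V = sqrt(3.986e14 / 6627000) = 7756 m/s

7756 m/s


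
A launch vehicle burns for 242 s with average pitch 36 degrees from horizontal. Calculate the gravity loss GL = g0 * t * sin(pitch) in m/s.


GL = 9.81 * 242 * sin(36 deg) = 1395 m/s

1395 m/s


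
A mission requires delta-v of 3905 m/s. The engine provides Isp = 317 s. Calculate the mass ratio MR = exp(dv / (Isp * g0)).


Ve = 317 * 9.81 = 3109.77 m/s
MR = exp(3905 / 3109.77) = 3.51

3.51


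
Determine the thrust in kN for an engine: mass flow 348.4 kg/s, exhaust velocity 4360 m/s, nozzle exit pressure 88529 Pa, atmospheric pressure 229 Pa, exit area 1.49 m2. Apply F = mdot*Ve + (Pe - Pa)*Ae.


F = 348.4 * 4360 + (88529 - 229) * 1.49 = 1.6506e+06 N = 1650.6 kN

1650.6 kN


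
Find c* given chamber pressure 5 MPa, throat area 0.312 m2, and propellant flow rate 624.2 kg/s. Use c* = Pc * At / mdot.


c* = 5e6 * 0.312 / 624.2 = 2499 m/s

2499 m/s


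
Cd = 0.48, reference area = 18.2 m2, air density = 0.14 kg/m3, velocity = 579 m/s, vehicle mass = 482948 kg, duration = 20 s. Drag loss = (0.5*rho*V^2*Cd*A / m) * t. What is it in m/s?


D = 0.5 * 0.14 * 579^2 * 0.48 * 18.2 = 205006.58 N
a = 205006.58 / 482948 = 0.4245 m/s2
dV = 0.4245 * 20 = 8.5 m/s

8.5 m/s


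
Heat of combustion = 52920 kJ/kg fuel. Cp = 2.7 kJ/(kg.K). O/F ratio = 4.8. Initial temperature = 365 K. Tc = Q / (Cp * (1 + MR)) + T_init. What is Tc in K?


Tc = 52920 / (2.7 * (1 + 4.8)) + 365 = 3744 K

3744 K


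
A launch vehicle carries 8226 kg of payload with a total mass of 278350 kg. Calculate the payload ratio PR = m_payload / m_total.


PR = 8226 / 278350 = 0.0296

0.0296


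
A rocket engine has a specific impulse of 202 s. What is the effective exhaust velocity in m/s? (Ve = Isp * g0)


Ve = Isp * g0 = 202 * 9.81 = 1981.6 m/s

1981.6 m/s


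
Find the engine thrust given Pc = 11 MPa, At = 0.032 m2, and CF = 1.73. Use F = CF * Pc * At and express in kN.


F = 1.73 * 11e6 * 0.032 = 608960.0 N = 609.0 kN

609.0 kN


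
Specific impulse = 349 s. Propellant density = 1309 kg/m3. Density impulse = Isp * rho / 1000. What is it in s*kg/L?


rho*Isp = 349 * 1309 / 1000 = 457 s*kg/L

457 s*kg/L


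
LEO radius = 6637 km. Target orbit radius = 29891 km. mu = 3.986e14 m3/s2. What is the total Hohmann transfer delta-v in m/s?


V1 = sqrt(mu/r1) = 7749.66 m/s
dV1 = V1*(sqrt(2*r2/(r1+r2)) - 1) = 2164.48 m/s
V2 = sqrt(mu/r2) = 3651.73 m/s
dV2 = V2*(1 - sqrt(2*r1/(r1+r2))) = 1450.39 m/s
Total dV = 3615 m/s

3615 m/s


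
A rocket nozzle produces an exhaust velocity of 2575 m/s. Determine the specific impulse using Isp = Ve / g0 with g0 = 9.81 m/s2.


Isp = Ve / g0 = 2575 / 9.81 = 262.5 s

262.5 s


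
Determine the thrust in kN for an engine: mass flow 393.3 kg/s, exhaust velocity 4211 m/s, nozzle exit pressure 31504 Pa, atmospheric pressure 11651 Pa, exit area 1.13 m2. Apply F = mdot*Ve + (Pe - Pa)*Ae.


F = 393.3 * 4211 + (31504 - 11651) * 1.13 = 1.6786e+06 N = 1678.6 kN

1678.6 kN


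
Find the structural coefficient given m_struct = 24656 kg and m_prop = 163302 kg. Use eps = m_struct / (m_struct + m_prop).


eps = 24656 / (24656 + 163302) = 0.1312

0.1312


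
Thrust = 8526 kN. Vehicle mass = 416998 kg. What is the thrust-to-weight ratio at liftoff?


TWR = 8526000 / (416998 * 9.81) = 2.08

2.08


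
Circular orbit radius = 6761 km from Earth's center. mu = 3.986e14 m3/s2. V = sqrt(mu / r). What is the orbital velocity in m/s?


V = sqrt(3.986e14 / 6761000) = 7678 m/s

7678 m/s


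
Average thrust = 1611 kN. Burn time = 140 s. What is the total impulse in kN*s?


It = 1611 * 140 = 225540 kN*s

225540 kN*s


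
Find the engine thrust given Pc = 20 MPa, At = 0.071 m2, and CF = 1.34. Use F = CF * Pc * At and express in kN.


F = 1.34 * 20e6 * 0.071 = 1.9028e+06 N = 1902.8 kN

1902.8 kN


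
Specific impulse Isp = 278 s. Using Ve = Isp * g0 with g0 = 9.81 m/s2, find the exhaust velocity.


Ve = Isp * g0 = 278 * 9.81 = 2727.2 m/s

2727.2 m/s


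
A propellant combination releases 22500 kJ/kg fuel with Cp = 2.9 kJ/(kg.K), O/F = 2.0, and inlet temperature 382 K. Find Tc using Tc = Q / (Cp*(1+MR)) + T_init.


Tc = 22500 / (2.9 * (1 + 2.0)) + 382 = 2968 K

2968 K


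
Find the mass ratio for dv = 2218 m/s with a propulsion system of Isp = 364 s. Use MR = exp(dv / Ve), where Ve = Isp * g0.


Ve = 364 * 9.81 = 3570.84 m/s
MR = exp(2218 / 3570.84) = 1.861

1.861


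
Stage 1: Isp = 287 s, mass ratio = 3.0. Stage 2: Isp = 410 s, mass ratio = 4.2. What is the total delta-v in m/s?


dV1 = 287 * 9.81 * ln(3.0) = 3093.1 m/s
dV2 = 410 * 9.81 * ln(4.2) = 5772.1 m/s
Total dV = 3093.1 + 5772.1 = 8865.2 m/s ~ 8865 m/s

8865 m/s


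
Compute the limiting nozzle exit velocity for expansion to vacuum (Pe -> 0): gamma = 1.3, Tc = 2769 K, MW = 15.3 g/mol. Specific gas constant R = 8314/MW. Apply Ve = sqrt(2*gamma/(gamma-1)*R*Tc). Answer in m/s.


R = 8314 / 15.3 = 543.4 J/(kg.K)
Ve = sqrt(2 * 1.3 / (1.3 - 1) * 543.4 * 2769) = 3611 m/s

3611 m/s


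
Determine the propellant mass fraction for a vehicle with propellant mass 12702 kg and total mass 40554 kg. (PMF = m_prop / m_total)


PMF = 12702 / 40554 = 0.313

0.313


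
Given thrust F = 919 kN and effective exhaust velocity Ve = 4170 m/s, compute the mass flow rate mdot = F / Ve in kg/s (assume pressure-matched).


mdot = F / Ve = 919000 / 4170 = 220.4 kg/s

220.4 kg/s


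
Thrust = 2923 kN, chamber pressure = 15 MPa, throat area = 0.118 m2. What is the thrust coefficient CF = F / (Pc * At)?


CF = 2923000 / (15e6 * 0.118) = 1.65

1.65


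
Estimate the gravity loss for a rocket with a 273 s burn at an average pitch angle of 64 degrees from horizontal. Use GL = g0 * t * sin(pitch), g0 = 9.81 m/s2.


GL = 9.81 * 273 * sin(64 deg) = 2407 m/s

2407 m/s


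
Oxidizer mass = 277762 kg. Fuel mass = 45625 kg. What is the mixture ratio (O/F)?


MR = 277762 / 45625 = 6.09

6.09


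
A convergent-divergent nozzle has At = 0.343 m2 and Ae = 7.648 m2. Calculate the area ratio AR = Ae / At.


AR = 7.648 / 0.343 = 22.3

22.3


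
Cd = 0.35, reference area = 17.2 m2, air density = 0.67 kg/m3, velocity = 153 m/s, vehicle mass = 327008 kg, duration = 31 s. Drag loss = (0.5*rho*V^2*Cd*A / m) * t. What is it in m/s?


D = 0.5 * 0.67 * 153^2 * 0.35 * 17.2 = 47208.93 N
a = 47208.93 / 327008 = 0.1444 m/s2
dV = 0.1444 * 31 = 4.5 m/s

4.5 m/s


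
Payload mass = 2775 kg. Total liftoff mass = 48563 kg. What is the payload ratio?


PR = 2775 / 48563 = 0.0571

0.0571


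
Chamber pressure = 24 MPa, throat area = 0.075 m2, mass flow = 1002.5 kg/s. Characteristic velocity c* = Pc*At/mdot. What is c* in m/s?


c* = 24e6 * 0.075 / 1002.5 = 1796 m/s

1796 m/s


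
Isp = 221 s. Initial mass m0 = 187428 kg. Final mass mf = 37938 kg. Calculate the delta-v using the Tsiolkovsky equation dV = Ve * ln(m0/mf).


Ve = 221 * 9.81 = 2168.01 m/s
dV = 2168.01 * ln(187428/37938) = 3463 m/s

3463 m/s


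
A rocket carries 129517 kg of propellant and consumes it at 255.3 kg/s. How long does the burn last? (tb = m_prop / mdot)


tb = 129517 / 255.3 = 507.3 s

507.3 s


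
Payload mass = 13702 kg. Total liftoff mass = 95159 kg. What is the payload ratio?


PR = 13702 / 95159 = 0.144

0.144


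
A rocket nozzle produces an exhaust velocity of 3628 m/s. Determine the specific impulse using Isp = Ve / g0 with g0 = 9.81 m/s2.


Isp = Ve / g0 = 3628 / 9.81 = 369.8 s

369.8 s


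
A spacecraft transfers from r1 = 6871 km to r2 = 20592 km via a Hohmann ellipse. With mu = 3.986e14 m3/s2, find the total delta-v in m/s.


V1 = sqrt(mu/r1) = 7616.56 m/s
dV1 = V1*(sqrt(2*r2/(r1+r2)) - 1) = 1710.59 m/s
V2 = sqrt(mu/r2) = 4399.66 m/s
dV2 = V2*(1 - sqrt(2*r1/(r1+r2))) = 1287.44 m/s
Total dV = 2998 m/s

2998 m/s


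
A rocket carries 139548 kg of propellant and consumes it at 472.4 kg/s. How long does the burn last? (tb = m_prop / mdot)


tb = 139548 / 472.4 = 295.4 s

295.4 s


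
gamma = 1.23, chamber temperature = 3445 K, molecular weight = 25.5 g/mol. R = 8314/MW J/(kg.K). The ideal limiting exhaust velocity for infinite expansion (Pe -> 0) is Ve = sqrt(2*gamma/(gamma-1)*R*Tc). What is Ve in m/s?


R = 8314 / 25.5 = 326.04 J/(kg.K)
Ve = sqrt(2 * 1.23 / (1.23 - 1) * 326.04 * 3445) = 3466 m/s

3466 m/s


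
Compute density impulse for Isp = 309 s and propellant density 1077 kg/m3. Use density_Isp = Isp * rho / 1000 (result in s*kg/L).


rho*Isp = 309 * 1077 / 1000 = 333 s*kg/L

333 s*kg/L


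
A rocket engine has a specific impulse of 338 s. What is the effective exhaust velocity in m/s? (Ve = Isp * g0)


Ve = Isp * g0 = 338 * 9.81 = 3315.8 m/s

3315.8 m/s


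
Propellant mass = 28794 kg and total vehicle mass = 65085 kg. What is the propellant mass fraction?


PMF = 28794 / 65085 = 0.442

0.442


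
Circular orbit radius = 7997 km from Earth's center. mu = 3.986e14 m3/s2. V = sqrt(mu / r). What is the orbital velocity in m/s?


V = sqrt(3.986e14 / 7997000) = 7060 m/s

7060 m/s


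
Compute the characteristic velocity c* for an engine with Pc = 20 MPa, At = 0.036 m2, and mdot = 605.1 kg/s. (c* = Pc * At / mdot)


c* = 20e6 * 0.036 / 605.1 = 1190 m/s

1190 m/s


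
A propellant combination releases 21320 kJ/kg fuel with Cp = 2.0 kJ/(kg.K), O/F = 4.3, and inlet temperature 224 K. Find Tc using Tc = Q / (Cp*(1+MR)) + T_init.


Tc = 21320 / (2.0 * (1 + 4.3)) + 224 = 2235 K

2235 K


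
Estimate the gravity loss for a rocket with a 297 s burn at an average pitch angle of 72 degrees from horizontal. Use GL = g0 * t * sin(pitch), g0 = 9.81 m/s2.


GL = 9.81 * 297 * sin(72 deg) = 2771 m/s

2771 m/s


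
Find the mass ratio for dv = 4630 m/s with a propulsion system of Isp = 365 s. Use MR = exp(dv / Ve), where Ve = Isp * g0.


Ve = 365 * 9.81 = 3580.65 m/s
MR = exp(4630 / 3580.65) = 3.644

3.644


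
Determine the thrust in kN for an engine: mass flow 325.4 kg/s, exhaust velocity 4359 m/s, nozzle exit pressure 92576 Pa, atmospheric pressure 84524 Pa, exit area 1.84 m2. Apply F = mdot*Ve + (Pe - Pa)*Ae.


F = 325.4 * 4359 + (92576 - 84524) * 1.84 = 1.4332e+06 N = 1433.2 kN

1433.2 kN


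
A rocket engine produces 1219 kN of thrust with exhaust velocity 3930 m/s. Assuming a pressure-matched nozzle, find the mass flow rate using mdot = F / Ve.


mdot = F / Ve = 1219000 / 3930 = 310.2 kg/s

310.2 kg/s


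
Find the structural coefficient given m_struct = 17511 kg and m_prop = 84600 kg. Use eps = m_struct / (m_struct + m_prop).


eps = 17511 / (17511 + 84600) = 0.1715

0.1715


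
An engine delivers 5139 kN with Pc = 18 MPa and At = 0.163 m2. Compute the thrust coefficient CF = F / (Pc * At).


CF = 5139000 / (18e6 * 0.163) = 1.75

1.75


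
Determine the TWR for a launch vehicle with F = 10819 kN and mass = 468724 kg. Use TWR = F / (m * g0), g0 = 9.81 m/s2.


TWR = 10819000 / (468724 * 9.81) = 2.35

2.35


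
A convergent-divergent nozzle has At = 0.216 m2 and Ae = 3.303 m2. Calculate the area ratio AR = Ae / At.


AR = 3.303 / 0.216 = 15.3

15.3


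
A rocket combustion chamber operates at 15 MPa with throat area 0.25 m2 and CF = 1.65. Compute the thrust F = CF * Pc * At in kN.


F = 1.65 * 15e6 * 0.25 = 6.1875e+06 N = 6187.5 kN

6187.5 kN


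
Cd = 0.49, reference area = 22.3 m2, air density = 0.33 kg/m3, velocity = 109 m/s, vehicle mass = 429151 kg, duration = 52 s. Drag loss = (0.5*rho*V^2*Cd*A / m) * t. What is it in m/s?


D = 0.5 * 0.33 * 109^2 * 0.49 * 22.3 = 21420.91 N
a = 21420.91 / 429151 = 0.0499 m/s2
dV = 0.0499 * 52 = 2.6 m/s

2.6 m/s


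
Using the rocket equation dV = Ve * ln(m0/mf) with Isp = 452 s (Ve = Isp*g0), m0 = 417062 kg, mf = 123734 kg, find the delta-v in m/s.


Ve = 452 * 9.81 = 4434.12 m/s
dV = 4434.12 * ln(417062/123734) = 5388 m/s

5388 m/s


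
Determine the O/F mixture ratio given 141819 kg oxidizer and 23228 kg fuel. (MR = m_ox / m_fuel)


MR = 141819 / 23228 = 6.11

6.11


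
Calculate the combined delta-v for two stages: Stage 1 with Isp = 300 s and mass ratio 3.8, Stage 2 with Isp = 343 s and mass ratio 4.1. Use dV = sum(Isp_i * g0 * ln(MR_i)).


dV1 = 300 * 9.81 * ln(3.8) = 3928.9 m/s
dV2 = 343 * 9.81 * ln(4.1) = 4747.7 m/s
Total dV = 3928.9 + 4747.7 = 8676.6 m/s ~ 8677 m/s

8677 m/s


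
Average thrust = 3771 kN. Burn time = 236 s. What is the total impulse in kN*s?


It = 3771 * 236 = 889956 kN*s

889956 kN*s


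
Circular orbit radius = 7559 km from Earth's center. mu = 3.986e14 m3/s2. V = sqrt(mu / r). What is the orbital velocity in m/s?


V = sqrt(3.986e14 / 7559000) = 7262 m/s

7262 m/s


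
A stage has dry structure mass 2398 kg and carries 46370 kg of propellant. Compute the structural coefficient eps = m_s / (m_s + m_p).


eps = 2398 / (2398 + 46370) = 0.0492

0.0492


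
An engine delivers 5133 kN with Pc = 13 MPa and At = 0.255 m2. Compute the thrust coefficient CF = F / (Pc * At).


CF = 5133000 / (13e6 * 0.255) = 1.55

1.55


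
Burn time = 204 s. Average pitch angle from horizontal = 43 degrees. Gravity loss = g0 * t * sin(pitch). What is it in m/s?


GL = 9.81 * 204 * sin(43 deg) = 1365 m/s

1365 m/s


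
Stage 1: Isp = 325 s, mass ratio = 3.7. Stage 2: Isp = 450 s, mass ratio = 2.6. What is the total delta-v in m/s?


dV1 = 325 * 9.81 * ln(3.7) = 4171.3 m/s
dV2 = 450 * 9.81 * ln(2.6) = 4218.1 m/s
Total dV = 4171.3 + 4218.1 = 8389.4 m/s ~ 8389 m/s

8389 m/s


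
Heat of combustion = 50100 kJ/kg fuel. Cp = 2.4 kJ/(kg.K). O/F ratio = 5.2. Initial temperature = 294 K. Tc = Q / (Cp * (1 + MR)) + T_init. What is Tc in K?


Tc = 50100 / (2.4 * (1 + 5.2)) + 294 = 3661 K

3661 K


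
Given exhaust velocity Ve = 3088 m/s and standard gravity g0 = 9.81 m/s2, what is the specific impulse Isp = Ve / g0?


Isp = Ve / g0 = 3088 / 9.81 = 314.8 s

314.8 s


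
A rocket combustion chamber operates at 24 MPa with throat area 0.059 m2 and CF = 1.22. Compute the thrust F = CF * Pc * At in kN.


F = 1.22 * 24e6 * 0.059 = 1.7275e+06 N = 1727.5 kN

1727.5 kN


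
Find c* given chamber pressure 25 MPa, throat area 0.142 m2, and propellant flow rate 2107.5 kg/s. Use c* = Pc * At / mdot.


c* = 25e6 * 0.142 / 2107.5 = 1684 m/s

1684 m/s


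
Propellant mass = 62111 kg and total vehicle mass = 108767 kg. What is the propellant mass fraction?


PMF = 62111 / 108767 = 0.571

0.571


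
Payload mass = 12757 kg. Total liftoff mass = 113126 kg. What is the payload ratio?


PR = 12757 / 113126 = 0.1128

0.1128


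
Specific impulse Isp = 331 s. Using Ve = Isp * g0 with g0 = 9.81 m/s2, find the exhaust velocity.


Ve = Isp * g0 = 331 * 9.81 = 3247.1 m/s

3247.1 m/s


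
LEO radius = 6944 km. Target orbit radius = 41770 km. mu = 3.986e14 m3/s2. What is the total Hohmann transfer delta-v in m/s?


V1 = sqrt(mu/r1) = 7576.42 m/s
dV1 = V1*(sqrt(2*r2/(r1+r2)) - 1) = 2345.24 m/s
V2 = sqrt(mu/r2) = 3089.13 m/s
dV2 = V2*(1 - sqrt(2*r1/(r1+r2))) = 1439.72 m/s
Total dV = 3785 m/s

3785 m/s


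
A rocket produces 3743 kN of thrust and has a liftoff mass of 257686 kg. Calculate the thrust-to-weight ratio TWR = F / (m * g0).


TWR = 3743000 / (257686 * 9.81) = 1.48

1.48


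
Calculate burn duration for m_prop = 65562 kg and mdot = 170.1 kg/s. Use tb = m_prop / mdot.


tb = 65562 / 170.1 = 385.4 s

385.4 s


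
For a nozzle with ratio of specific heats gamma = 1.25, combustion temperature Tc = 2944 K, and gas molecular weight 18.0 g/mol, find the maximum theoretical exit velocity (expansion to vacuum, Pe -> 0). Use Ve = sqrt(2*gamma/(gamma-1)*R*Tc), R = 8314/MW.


R = 8314 / 18.0 = 461.89 J/(kg.K)
Ve = sqrt(2 * 1.25 / (1.25 - 1) * 461.89 * 2944) = 3688 m/s

3688 m/s


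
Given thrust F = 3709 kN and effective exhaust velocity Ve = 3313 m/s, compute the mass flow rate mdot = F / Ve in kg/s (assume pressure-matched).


mdot = F / Ve = 3709000 / 3313 = 1119.5 kg/s

1119.5 kg/s


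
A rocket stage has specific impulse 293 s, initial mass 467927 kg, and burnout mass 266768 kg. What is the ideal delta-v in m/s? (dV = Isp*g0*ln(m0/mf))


Ve = 293 * 9.81 = 2874.33 m/s
dV = 2874.33 * ln(467927/266768) = 1615 m/s

1615 m/s


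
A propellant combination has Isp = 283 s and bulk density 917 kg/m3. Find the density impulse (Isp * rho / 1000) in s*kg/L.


rho*Isp = 283 * 917 / 1000 = 260 s*kg/L

260 s*kg/L


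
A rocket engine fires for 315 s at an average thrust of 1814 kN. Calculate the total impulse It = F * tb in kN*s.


It = 1814 * 315 = 571410 kN*s

571410 kN*s


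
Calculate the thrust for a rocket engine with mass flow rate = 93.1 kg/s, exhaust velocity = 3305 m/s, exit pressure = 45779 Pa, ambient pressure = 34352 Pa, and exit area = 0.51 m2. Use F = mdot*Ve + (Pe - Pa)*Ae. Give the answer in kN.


F = 93.1 * 3305 + (45779 - 34352) * 0.51 = 313523.0 N = 313.5 kN

313.5 kN


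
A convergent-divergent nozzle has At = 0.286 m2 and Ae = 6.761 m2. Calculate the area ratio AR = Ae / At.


AR = 6.761 / 0.286 = 23.6

23.6


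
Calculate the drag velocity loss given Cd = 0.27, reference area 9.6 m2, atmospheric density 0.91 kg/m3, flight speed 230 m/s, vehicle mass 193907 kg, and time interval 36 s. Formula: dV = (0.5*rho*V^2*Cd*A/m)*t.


D = 0.5 * 0.91 * 230^2 * 0.27 * 9.6 = 62388.14 N
a = 62388.14 / 193907 = 0.3217 m/s2
dV = 0.3217 * 36 = 11.6 m/s

11.6 m/s


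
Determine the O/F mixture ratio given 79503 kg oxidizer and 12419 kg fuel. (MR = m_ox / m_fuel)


MR = 79503 / 12419 = 6.4

6.4


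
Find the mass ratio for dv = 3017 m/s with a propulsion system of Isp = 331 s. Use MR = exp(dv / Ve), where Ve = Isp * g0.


Ve = 331 * 9.81 = 3247.11 m/s
MR = exp(3017 / 3247.11) = 2.532

2.532


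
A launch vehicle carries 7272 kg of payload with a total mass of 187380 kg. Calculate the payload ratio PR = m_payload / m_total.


PR = 7272 / 187380 = 0.0388

0.0388


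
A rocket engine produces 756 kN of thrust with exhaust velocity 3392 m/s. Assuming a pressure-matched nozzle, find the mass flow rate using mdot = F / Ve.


mdot = F / Ve = 756000 / 3392 = 222.9 kg/s

222.9 kg/s


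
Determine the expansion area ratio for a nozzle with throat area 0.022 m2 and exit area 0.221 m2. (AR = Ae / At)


AR = 0.221 / 0.022 = 10.0

10.0


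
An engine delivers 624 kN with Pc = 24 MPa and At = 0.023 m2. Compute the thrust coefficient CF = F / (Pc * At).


CF = 624000 / (24e6 * 0.023) = 1.13

1.13


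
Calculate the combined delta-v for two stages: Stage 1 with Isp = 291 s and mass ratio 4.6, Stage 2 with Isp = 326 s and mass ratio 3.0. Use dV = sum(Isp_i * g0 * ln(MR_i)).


dV1 = 291 * 9.81 * ln(4.6) = 4356.4 m/s
dV2 = 326 * 9.81 * ln(3.0) = 3513.4 m/s
Total dV = 4356.4 + 3513.4 = 7869.8 m/s ~ 7870 m/s

7870 m/s


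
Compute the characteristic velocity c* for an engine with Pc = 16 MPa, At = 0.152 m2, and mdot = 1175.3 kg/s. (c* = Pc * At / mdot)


c* = 16e6 * 0.152 / 1175.3 = 2069 m/s

2069 m/s


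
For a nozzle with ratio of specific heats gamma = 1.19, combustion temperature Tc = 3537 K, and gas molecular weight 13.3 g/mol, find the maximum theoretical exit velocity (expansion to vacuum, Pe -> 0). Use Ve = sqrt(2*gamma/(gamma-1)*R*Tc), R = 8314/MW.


R = 8314 / 13.3 = 625.11 J/(kg.K)
Ve = sqrt(2 * 1.19 / (1.19 - 1) * 625.11 * 3537) = 5263 m/s

5263 m/s


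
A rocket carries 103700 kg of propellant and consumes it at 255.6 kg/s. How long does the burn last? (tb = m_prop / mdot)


tb = 103700 / 255.6 = 405.7 s

405.7 s


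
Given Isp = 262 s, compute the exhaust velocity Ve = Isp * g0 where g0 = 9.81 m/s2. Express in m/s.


Ve = Isp * g0 = 262 * 9.81 = 2570.2 m/s

2570.2 m/s


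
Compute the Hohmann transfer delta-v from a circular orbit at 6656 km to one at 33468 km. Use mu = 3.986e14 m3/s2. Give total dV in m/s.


V1 = sqrt(mu/r1) = 7738.59 m/s
dV1 = V1*(sqrt(2*r2/(r1+r2)) - 1) = 2256.57 m/s
V2 = sqrt(mu/r2) = 3451.07 m/s
dV2 = V2*(1 - sqrt(2*r1/(r1+r2))) = 1463.27 m/s
Total dV = 3720 m/s

3720 m/s


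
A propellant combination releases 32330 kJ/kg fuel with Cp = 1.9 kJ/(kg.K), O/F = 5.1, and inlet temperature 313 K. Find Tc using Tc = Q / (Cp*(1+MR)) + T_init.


Tc = 32330 / (1.9 * (1 + 5.1)) + 313 = 3102 K

3102 K


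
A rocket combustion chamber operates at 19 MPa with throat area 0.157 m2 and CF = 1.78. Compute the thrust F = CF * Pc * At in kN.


F = 1.78 * 19e6 * 0.157 = 5.3097e+06 N = 5309.7 kN

5309.7 kN


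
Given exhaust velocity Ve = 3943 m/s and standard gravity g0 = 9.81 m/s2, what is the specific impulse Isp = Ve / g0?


Isp = Ve / g0 = 3943 / 9.81 = 401.9 s

401.9 s


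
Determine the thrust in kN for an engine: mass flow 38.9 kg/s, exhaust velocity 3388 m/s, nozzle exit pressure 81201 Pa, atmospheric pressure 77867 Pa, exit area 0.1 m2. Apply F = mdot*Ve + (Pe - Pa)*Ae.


F = 38.9 * 3388 + (81201 - 77867) * 0.1 = 132127.0 N = 132.1 kN

132.1 kN


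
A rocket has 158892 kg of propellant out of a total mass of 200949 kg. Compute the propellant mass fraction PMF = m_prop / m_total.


PMF = 158892 / 200949 = 0.791

0.791


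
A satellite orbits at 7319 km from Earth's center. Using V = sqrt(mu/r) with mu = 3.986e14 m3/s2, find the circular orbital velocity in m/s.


V = sqrt(3.986e14 / 7319000) = 7380 m/s

7380 m/s


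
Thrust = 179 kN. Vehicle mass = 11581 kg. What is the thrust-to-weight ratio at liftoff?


TWR = 179000 / (11581 * 9.81) = 1.58

1.58


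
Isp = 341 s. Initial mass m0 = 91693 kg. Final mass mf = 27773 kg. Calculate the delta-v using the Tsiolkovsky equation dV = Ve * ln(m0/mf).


Ve = 341 * 9.81 = 3345.21 m/s
dV = 3345.21 * ln(91693/27773) = 3995 m/s

3995 m/s


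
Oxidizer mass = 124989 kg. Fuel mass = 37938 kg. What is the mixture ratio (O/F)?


MR = 124989 / 37938 = 3.29

3.29


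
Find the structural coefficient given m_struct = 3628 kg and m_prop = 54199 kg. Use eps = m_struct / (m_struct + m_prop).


eps = 3628 / (3628 + 54199) = 0.0627

0.0627


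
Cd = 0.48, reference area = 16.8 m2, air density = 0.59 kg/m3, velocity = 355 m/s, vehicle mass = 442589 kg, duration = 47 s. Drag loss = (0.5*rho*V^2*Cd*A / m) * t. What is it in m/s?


D = 0.5 * 0.59 * 355^2 * 0.48 * 16.8 = 299798.35 N
a = 299798.35 / 442589 = 0.6774 m/s2
dV = 0.6774 * 47 = 31.8 m/s

31.8 m/s


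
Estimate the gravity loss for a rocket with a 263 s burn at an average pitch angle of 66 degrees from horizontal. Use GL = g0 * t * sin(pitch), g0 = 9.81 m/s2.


GL = 9.81 * 263 * sin(66 deg) = 2357 m/s

2357 m/s


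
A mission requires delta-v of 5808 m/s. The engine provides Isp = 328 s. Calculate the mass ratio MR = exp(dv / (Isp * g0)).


Ve = 328 * 9.81 = 3217.68 m/s
MR = exp(5808 / 3217.68) = 6.08

6.08


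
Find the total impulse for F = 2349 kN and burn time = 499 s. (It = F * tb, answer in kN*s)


It = 2349 * 499 = 1172151 kN*s

1172151 kN*s


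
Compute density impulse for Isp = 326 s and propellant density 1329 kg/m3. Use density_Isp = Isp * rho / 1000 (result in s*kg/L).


rho*Isp = 326 * 1329 / 1000 = 433 s*kg/L

433 s*kg/L


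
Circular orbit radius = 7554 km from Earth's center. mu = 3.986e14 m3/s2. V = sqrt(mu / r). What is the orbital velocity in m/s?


V = sqrt(3.986e14 / 7554000) = 7264 m/s

7264 m/s


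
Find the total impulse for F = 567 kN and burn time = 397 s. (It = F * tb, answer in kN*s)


It = 567 * 397 = 225099 kN*s

225099 kN*s


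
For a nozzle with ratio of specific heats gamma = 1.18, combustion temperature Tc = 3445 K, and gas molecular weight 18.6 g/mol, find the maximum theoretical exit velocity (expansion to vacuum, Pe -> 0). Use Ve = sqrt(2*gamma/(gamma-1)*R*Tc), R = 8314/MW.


R = 8314 / 18.6 = 446.99 J/(kg.K)
Ve = sqrt(2 * 1.18 / (1.18 - 1) * 446.99 * 3445) = 4493 m/s

4493 m/s


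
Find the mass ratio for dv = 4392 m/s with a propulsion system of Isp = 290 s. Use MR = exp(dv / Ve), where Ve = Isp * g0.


Ve = 290 * 9.81 = 2844.9 m/s
MR = exp(4392 / 2844.9) = 4.682

4.682


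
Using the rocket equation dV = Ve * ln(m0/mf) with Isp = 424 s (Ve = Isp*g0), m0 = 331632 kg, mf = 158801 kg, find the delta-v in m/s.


Ve = 424 * 9.81 = 4159.44 m/s
dV = 4159.44 * ln(331632/158801) = 3063 m/s

3063 m/s


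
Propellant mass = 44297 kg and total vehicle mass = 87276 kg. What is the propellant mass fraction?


PMF = 44297 / 87276 = 0.508

0.508


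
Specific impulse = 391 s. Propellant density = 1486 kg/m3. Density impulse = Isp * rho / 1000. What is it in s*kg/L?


rho*Isp = 391 * 1486 / 1000 = 581 s*kg/L

581 s*kg/L


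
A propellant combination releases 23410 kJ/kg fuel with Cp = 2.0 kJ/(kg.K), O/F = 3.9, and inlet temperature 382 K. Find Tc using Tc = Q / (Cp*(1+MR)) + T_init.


Tc = 23410 / (2.0 * (1 + 3.9)) + 382 = 2771 K

2771 K


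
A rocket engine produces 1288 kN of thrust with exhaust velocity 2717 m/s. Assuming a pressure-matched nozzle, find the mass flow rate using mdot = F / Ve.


mdot = F / Ve = 1288000 / 2717 = 474.1 kg/s

474.1 kg/s


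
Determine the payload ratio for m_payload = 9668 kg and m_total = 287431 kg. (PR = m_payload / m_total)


PR = 9668 / 287431 = 0.0336

0.0336


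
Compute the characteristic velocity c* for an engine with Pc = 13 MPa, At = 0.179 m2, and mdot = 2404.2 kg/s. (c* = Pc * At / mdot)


c* = 13e6 * 0.179 / 2404.2 = 968 m/s

968 m/s


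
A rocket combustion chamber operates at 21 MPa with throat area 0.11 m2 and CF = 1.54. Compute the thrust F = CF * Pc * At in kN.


F = 1.54 * 21e6 * 0.11 = 3.5574e+06 N = 3557.4 kN

3557.4 kN


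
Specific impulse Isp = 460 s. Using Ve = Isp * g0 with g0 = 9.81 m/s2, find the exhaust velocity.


Ve = Isp * g0 = 460 * 9.81 = 4512.6 m/s

4512.6 m/s


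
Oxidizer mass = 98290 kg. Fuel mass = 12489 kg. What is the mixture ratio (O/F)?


MR = 98290 / 12489 = 7.87

7.87


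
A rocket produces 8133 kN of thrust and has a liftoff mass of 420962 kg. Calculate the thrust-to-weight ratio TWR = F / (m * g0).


TWR = 8133000 / (420962 * 9.81) = 1.97

1.97


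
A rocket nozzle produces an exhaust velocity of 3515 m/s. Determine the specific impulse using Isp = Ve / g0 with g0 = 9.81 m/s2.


Isp = Ve / g0 = 3515 / 9.81 = 358.3 s

358.3 s


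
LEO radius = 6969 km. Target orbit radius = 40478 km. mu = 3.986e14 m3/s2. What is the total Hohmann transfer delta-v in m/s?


V1 = sqrt(mu/r1) = 7562.81 m/s
dV1 = V1*(sqrt(2*r2/(r1+r2)) - 1) = 2315.97 m/s
V2 = sqrt(mu/r2) = 3138.04 m/s
dV2 = V2*(1 - sqrt(2*r1/(r1+r2))) = 1437.24 m/s
Total dV = 3753 m/s

3753 m/s


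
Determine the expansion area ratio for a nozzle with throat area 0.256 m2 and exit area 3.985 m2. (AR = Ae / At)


AR = 3.985 / 0.256 = 15.6

15.6


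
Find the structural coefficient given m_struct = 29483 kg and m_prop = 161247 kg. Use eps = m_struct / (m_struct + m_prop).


eps = 29483 / (29483 + 161247) = 0.1546

0.1546


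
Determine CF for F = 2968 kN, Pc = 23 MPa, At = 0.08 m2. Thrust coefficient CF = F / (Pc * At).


CF = 2968000 / (23e6 * 0.08) = 1.61

1.61


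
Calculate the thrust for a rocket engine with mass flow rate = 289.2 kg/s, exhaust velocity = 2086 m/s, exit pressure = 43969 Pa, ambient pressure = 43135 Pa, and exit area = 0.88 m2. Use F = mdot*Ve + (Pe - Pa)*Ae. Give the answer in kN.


F = 289.2 * 2086 + (43969 - 43135) * 0.88 = 604005.0 N = 604.0 kN

604.0 kN


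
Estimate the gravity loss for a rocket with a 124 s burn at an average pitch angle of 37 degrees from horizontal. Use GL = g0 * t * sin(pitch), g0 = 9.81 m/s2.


GL = 9.81 * 124 * sin(37 deg) = 732 m/s

732 m/s


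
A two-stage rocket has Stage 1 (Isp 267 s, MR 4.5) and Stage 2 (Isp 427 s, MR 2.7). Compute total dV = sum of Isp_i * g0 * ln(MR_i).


dV1 = 267 * 9.81 * ln(4.5) = 3939.6 m/s
dV2 = 427 * 9.81 * ln(2.7) = 4160.6 m/s
Total dV = 3939.6 + 4160.6 = 8100.2 m/s ~ 8100 m/s

8100 m/s


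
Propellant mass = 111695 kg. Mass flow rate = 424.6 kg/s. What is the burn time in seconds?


tb = 111695 / 424.6 = 263.1 s

263.1 s


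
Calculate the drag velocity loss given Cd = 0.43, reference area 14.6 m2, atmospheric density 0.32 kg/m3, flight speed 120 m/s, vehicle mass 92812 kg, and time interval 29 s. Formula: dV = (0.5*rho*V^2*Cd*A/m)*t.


D = 0.5 * 0.32 * 120^2 * 0.43 * 14.6 = 14464.51 N
a = 14464.51 / 92812 = 0.1558 m/s2
dV = 0.1558 * 29 = 4.5 m/s

4.5 m/s


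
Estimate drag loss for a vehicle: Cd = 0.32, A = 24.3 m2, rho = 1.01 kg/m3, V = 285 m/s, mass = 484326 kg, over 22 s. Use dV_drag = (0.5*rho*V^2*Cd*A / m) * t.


D = 0.5 * 1.01 * 285^2 * 0.32 * 24.3 = 318960.83 N
a = 318960.83 / 484326 = 0.6586 m/s2
dV = 0.6586 * 22 = 14.5 m/s

14.5 m/s


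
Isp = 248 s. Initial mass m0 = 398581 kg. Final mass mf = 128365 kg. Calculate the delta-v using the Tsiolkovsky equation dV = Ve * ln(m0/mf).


Ve = 248 * 9.81 = 2432.88 m/s
dV = 2432.88 * ln(398581/128365) = 2757 m/s

2757 m/s


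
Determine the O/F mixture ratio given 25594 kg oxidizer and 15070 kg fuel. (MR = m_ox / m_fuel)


MR = 25594 / 15070 = 1.7

1.7


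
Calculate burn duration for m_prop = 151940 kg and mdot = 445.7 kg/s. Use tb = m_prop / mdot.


tb = 151940 / 445.7 = 340.9 s

340.9 s


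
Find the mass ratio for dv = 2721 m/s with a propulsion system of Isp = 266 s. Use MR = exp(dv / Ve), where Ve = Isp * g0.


Ve = 266 * 9.81 = 2609.46 m/s
MR = exp(2721 / 2609.46) = 2.837

2.837


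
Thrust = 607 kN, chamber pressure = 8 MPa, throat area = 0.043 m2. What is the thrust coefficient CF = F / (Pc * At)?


CF = 607000 / (8e6 * 0.043) = 1.76

1.76


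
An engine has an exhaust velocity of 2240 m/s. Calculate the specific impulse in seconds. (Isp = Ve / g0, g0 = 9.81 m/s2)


Isp = Ve / g0 = 2240 / 9.81 = 228.3 s

228.3 s


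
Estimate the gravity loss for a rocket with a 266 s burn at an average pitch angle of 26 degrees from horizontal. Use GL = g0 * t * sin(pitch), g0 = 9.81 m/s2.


GL = 9.81 * 266 * sin(26 deg) = 1144 m/s

1144 m/s


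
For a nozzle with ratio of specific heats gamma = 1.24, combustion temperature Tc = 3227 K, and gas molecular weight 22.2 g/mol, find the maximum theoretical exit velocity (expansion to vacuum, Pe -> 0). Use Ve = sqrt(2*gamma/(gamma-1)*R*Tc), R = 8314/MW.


R = 8314 / 22.2 = 374.5 J/(kg.K)
Ve = sqrt(2 * 1.24 / (1.24 - 1) * 374.5 * 3227) = 3534 m/s

3534 m/s


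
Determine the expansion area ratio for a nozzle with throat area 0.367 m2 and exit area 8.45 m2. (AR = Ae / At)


AR = 8.45 / 0.367 = 23.0

23.0


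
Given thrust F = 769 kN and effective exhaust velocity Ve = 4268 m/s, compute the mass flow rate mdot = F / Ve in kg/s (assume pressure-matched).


mdot = F / Ve = 769000 / 4268 = 180.2 kg/s

180.2 kg/s


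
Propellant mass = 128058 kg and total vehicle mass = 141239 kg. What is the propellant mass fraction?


PMF = 128058 / 141239 = 0.907

0.907


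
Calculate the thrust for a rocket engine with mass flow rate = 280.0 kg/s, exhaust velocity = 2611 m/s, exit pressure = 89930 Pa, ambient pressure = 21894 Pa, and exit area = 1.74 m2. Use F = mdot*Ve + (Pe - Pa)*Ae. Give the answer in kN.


F = 280.0 * 2611 + (89930 - 21894) * 1.74 = 849463.0 N = 849.5 kN

849.5 kN


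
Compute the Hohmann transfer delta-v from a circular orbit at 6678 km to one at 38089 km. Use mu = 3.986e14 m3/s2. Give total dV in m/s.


V1 = sqrt(mu/r1) = 7725.84 m/s
dV1 = V1*(sqrt(2*r2/(r1+r2)) - 1) = 2352.32 m/s
V2 = sqrt(mu/r2) = 3234.96 m/s
dV2 = V2*(1 - sqrt(2*r1/(r1+r2))) = 1467.99 m/s
Total dV = 3820 m/s

3820 m/s
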